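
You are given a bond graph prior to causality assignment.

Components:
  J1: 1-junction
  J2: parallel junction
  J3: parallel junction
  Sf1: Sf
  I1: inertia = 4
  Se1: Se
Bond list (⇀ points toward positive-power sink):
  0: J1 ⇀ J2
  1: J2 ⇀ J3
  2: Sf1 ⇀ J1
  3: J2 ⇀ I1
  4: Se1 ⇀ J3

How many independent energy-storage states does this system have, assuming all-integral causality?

#2 |Sf1  (Sf1 fixes flow; stroke at Sf1)
#4 |J3  (Se1 fixes effort; stroke away)
#0 |J1  (1-jn J1 has f-setter on 2)
#1 |J2  (common-e at J3 fixed by 4)
#3 |I1  (common-e at J2 fixed by 1)

1  (I1 all integral)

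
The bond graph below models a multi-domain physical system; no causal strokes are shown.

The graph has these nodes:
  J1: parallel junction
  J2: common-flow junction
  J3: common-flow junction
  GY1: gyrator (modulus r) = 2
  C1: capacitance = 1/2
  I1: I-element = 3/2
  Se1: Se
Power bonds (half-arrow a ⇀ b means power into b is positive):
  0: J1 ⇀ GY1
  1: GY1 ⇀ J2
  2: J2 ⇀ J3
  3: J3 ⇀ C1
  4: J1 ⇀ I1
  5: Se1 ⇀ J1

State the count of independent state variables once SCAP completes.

2  (C1, I1 all integral)

bond 5 stroke at J1  (Se1 (Se) sets effort on bond)
bond 0 stroke at GY1  (common-e at J1 fixed by 5)
bond 4 stroke at I1  (J1 effort already set via bond 5)
bond 1 stroke at GY1  (GY1 both-in/both-out from 0)
bond 2 stroke at J2  (J2: bond 1 brought flow, rest push out)
bond 3 stroke at J3  (J3 flow already set via bond 2)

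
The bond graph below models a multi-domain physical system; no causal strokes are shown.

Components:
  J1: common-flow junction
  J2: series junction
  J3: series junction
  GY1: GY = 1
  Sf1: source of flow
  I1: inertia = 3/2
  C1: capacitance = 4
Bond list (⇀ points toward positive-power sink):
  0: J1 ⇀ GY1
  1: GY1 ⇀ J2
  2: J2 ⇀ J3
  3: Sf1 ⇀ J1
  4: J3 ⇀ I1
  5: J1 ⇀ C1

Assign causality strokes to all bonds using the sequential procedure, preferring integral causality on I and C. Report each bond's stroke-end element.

β3 stroke at Sf1  (Sf1: flow source, stroke at near end)
β0 stroke at J1  (J1: bond 3 brought flow, rest push out)
β5 stroke at J1  (J1: bond 3 brought flow, rest push out)
β1 stroke at J2  (GY1: gyrator matches bond 0)
β2 stroke at J3  (closing 1-jn rule on J2)
β4 stroke at I1  (closing 1-jn rule on J3)

#0 |J1
#1 |J2
#2 |J3
#3 |Sf1
#4 |I1
#5 |J1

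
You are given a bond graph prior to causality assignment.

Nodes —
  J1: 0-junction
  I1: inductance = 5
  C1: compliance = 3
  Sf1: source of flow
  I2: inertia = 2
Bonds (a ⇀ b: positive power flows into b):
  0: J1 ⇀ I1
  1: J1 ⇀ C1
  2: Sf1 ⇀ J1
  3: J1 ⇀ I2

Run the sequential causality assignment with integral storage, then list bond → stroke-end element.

bond 0 stroke→I1
bond 1 stroke→J1
bond 2 stroke→Sf1
bond 3 stroke→I2

bond 2 →Sf1  (Sf1 (Sf) sets flow on bond)
bond 0 →I1  (I1: I, integral causality)
bond 1 →J1  (C1: C, integral causality)
bond 3 →I2  (common-e at J1 fixed by 1)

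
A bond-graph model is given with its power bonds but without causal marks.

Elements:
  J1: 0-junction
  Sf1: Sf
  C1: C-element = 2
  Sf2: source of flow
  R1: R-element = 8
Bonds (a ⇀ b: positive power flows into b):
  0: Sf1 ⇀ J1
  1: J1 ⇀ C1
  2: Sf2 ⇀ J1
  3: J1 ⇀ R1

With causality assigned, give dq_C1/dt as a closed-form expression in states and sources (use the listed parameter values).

dq_C1/dt = F_Sf1 + F_Sf2 - q_C1/16

β0 →Sf1  (Sf1 (Sf) sets flow on bond)
β2 →Sf2  (Sf2: flow source, stroke at near end)
β1 →J1  (C1 outputs effort q/C1)
β3 →R1  (common-e at J1 fixed by 1)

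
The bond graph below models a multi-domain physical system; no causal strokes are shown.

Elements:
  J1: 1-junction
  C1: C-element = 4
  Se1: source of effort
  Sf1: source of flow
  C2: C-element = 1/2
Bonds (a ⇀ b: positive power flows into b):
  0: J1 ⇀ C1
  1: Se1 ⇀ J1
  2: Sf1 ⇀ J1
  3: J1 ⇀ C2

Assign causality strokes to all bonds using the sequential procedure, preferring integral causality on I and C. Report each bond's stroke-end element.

b0 stroke→J1
b1 stroke→J1
b2 stroke→Sf1
b3 stroke→J1

#1 stroke at J1  (source Se1 imposes e)
#2 stroke at Sf1  (Sf1: flow source, stroke at near end)
#0 stroke at J1  (J1: bond 2 brought flow, rest push out)
#3 stroke at J1  (common-f at J1 fixed by 2)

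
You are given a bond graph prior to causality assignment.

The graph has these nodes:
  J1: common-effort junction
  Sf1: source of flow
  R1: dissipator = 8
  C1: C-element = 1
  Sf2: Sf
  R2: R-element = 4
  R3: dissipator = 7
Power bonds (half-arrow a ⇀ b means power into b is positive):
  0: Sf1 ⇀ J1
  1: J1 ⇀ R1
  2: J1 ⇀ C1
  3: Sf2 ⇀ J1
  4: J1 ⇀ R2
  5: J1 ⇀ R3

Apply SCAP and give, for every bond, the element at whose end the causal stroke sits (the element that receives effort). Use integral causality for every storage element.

β0 →Sf1  (Sf1 fixes flow; stroke at Sf1)
β3 →Sf2  (Sf2 fixes flow; stroke at Sf2)
β2 →J1  (C1 integral (e out))
β1 →R1  (common-e at J1 fixed by 2)
β4 →R2  (J1 effort already set via bond 2)
β5 →R3  (common-e at J1 fixed by 2)

b0 |Sf1
b1 |R1
b2 |J1
b3 |Sf2
b4 |R2
b5 |R3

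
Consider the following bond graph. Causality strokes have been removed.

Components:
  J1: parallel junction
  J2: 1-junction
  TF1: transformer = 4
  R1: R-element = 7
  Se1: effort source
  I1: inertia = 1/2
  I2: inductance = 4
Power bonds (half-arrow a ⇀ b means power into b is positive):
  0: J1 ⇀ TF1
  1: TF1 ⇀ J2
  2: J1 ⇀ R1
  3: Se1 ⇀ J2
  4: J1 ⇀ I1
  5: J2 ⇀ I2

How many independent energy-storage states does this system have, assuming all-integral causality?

2  (I1, I2 all integral)

β3 stroke→J2  (source Se1 imposes e)
β4 stroke→I1  (I1: I, integral causality)
β5 stroke→I2  (I2 outputs flow p/I2)
β1 stroke→J2  (1-jn J2 has f-setter on 5)
β0 stroke→TF1  (through TF1, causality passes straight; one stroke at TF1)
β2 stroke→J1  (only one effort-in slot at J1)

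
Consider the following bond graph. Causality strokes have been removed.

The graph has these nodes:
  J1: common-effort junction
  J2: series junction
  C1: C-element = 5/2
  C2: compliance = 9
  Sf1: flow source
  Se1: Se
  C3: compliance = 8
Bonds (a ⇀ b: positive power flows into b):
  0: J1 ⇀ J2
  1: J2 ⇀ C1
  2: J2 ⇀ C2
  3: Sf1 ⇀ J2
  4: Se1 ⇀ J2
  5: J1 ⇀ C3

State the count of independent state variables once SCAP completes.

β3 stroke at Sf1  (Sf1: flow source, stroke at near end)
β4 stroke at J2  (source Se1 imposes e)
β0 stroke at J2  (1-jn J2 has f-setter on 3)
β1 stroke at J2  (1-jn J2 has f-setter on 3)
β2 stroke at J2  (1-jn J2 has f-setter on 3)
β5 stroke at J1  (closing 0-jn rule on J1)

3  (C1, C2, C3 all integral)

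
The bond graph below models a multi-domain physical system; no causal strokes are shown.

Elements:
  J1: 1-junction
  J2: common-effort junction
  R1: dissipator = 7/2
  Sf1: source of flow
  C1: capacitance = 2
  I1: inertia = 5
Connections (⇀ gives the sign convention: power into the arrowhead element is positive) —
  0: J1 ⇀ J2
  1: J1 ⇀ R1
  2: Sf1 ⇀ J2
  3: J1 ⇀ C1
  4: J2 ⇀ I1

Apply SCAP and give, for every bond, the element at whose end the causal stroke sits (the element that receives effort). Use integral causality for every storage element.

bond 0 |J2
bond 1 |J1
bond 2 |Sf1
bond 3 |J1
bond 4 |I1

bond 2 |Sf1  (Sf1: flow source, stroke at near end)
bond 3 |J1  (C1 integral (e out))
bond 4 |I1  (I1 outputs flow p/I1)
bond 0 |J2  (closing 0-jn rule on J2)
bond 1 |J1  (common-f at J1 fixed by 0)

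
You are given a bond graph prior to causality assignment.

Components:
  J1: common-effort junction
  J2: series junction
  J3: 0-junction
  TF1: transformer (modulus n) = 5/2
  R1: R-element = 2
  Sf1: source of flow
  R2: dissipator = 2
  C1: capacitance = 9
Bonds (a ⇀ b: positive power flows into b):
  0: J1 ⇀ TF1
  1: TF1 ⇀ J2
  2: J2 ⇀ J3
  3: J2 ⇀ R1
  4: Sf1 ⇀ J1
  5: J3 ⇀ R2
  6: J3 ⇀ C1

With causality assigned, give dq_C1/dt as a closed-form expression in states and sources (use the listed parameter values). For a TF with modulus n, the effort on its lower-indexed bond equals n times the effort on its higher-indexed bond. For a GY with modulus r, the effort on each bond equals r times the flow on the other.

dq_C1/dt = 5*F_Sf1/2 - q_C1/18

β4 stroke at Sf1  (source Sf1 imposes f)
β0 stroke at J1  (only one effort-in slot at J1)
β1 stroke at TF1  (TF1: transformer flips bond 0)
β2 stroke at J2  (common-f at J2 fixed by 1)
β3 stroke at J2  (common-f at J2 fixed by 1)
β6 stroke at J3  (prefer integral on C1)
β5 stroke at R2  (common-e at J3 fixed by 6)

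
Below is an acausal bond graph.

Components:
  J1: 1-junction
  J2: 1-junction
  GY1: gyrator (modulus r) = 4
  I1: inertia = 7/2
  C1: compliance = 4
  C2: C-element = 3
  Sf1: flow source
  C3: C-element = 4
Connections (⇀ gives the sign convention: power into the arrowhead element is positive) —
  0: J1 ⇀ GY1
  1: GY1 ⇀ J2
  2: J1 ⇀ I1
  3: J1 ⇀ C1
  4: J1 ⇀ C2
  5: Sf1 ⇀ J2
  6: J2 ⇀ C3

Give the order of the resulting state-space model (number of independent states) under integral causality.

4  (C1, C2, C3, I1 all integral)

bond 5 |Sf1  (Sf1 (Sf) sets flow on bond)
bond 1 |J2  (1-jn J2 has f-setter on 5)
bond 6 |J2  (J2: bond 5 brought flow, rest push out)
bond 0 |J1  (GY1: gyrator matches bond 1)
bond 2 |I1  (prefer integral on I1)
bond 3 |J1  (1-jn J1 has f-setter on 2)
bond 4 |J1  (common-f at J1 fixed by 2)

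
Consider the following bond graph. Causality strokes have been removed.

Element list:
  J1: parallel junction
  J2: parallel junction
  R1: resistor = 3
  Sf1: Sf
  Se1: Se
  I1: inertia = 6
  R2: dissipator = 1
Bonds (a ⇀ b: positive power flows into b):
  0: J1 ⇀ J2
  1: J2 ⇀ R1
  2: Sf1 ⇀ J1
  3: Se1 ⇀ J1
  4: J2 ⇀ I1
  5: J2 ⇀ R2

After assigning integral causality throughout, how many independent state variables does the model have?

1  (I1 all integral)

bond 2 |Sf1  (Sf1 (Sf) sets flow on bond)
bond 3 |J1  (Se1: effort source, stroke at far end)
bond 0 |J2  (J1 effort already set via bond 3)
bond 1 |R1  (J2 effort already set via bond 0)
bond 4 |I1  (common-e at J2 fixed by 0)
bond 5 |R2  (J2 effort already set via bond 0)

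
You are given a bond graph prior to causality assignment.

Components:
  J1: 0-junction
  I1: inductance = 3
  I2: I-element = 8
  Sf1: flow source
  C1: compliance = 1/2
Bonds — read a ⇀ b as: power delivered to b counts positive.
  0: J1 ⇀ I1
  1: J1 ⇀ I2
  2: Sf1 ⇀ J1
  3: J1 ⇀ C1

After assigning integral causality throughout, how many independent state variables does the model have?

3  (C1, I1, I2 all integral)

b2 →Sf1  (Sf1 (Sf) sets flow on bond)
b0 →I1  (I1 integral (f out))
b1 →I2  (I2 integral (f out))
b3 →J1  (J1: last free bond brings effort in)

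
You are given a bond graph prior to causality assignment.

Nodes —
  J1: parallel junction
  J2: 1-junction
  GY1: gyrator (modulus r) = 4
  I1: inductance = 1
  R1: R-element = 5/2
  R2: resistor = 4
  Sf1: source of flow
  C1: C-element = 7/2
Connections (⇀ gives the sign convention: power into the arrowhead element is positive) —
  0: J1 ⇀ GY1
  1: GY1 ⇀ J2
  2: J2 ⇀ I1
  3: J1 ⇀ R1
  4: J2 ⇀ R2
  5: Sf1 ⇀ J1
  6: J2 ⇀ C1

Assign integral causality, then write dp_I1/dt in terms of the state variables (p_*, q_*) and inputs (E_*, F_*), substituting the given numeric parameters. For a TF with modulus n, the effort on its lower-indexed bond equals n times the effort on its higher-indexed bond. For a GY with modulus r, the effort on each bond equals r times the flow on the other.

b5 stroke at Sf1  (Sf1 (Sf) sets flow on bond)
b2 stroke at I1  (I1 integral (f out))
b1 stroke at J2  (1-jn J2 has f-setter on 2)
b4 stroke at J2  (common-f at J2 fixed by 2)
b6 stroke at J2  (J2 flow already set via bond 2)
b0 stroke at J1  (through GY1, causality inverts; strokes same side of GY1)
b3 stroke at R1  (0-jn J1 has e-setter on 0)

dp_I1/dt = 4*F_Sf1 - 52*p_I1/5 - 2*q_C1/7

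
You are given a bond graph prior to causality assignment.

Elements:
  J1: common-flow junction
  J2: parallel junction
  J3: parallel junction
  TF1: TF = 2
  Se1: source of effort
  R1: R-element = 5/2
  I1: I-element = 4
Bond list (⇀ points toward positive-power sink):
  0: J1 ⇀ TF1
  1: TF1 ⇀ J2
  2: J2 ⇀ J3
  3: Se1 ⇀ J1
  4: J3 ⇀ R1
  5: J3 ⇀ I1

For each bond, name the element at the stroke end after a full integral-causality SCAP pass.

bond 3 →J1  (Se1: effort source, stroke at far end)
bond 0 →TF1  (J1 needs exactly one f-in)
bond 1 →J2  (TF1 one-in-one-out from 0)
bond 2 →J3  (J2 effort already set via bond 1)
bond 4 →R1  (0-jn J3 has e-setter on 2)
bond 5 →I1  (0-jn J3 has e-setter on 2)

β0 |TF1
β1 |J2
β2 |J3
β3 |J1
β4 |R1
β5 |I1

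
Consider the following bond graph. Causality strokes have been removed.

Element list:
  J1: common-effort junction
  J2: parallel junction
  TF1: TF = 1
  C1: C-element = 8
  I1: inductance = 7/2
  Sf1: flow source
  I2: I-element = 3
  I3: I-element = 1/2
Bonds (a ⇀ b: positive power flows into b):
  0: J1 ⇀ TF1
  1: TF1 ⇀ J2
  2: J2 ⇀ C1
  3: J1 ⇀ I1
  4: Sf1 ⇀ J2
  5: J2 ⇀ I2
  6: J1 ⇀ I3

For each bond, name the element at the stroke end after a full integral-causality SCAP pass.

b0 stroke→J1
b1 stroke→TF1
b2 stroke→J2
b3 stroke→I1
b4 stroke→Sf1
b5 stroke→I2
b6 stroke→I3

#4 →Sf1  (source Sf1 imposes f)
#2 →J2  (C1: C, integral causality)
#1 →TF1  (common-e at J2 fixed by 2)
#5 →I2  (J2: bond 2 brought effort, rest push out)
#0 →J1  (TF1: transformer flips bond 1)
#3 →I1  (J1 effort already set via bond 0)
#6 →I3  (0-jn J1 has e-setter on 0)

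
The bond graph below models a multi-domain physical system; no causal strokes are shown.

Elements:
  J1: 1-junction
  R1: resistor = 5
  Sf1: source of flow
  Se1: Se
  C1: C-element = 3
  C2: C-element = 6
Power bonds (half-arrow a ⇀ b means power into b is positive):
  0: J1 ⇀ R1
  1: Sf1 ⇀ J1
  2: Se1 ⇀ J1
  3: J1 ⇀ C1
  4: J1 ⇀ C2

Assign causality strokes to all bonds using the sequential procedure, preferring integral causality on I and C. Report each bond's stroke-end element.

β1 →Sf1  (Sf1: flow source, stroke at near end)
β2 →J1  (Se1 fixes effort; stroke away)
β0 →J1  (1-jn J1 has f-setter on 1)
β3 →J1  (J1: bond 1 brought flow, rest push out)
β4 →J1  (1-jn J1 has f-setter on 1)

β0 |J1
β1 |Sf1
β2 |J1
β3 |J1
β4 |J1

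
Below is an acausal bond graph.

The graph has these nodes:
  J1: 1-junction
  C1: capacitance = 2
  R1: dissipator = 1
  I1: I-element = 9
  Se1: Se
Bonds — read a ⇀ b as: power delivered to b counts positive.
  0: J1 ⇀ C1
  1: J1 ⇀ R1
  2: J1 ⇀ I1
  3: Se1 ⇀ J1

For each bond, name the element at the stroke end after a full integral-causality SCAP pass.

b0 stroke at J1
b1 stroke at J1
b2 stroke at I1
b3 stroke at J1

β3 |J1  (Se1 fixes effort; stroke away)
β0 |J1  (C1 integral (e out))
β2 |I1  (I1 outputs flow p/I1)
β1 |J1  (J1 flow already set via bond 2)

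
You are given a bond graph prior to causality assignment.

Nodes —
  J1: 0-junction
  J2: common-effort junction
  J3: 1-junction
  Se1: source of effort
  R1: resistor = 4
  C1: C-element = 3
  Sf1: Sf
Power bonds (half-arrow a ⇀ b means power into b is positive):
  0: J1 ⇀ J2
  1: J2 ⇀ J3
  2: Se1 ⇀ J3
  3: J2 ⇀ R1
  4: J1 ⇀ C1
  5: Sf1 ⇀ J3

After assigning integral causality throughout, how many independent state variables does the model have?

1  (C1 all integral)

bond 2 |J3  (Se1 fixes effort; stroke away)
bond 5 |Sf1  (Sf1 (Sf) sets flow on bond)
bond 1 |J3  (common-f at J3 fixed by 5)
bond 4 |J1  (C1 outputs effort q/C1)
bond 0 |J2  (0-jn J1 has e-setter on 4)
bond 3 |R1  (J2 effort already set via bond 0)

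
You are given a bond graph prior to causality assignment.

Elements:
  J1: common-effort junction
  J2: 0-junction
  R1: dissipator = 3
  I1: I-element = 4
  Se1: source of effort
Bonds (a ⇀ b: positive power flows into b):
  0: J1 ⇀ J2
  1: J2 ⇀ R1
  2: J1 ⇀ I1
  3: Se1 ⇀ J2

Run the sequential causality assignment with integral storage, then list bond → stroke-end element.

β3 stroke→J2  (Se1: effort source, stroke at far end)
β0 stroke→J1  (common-e at J2 fixed by 3)
β1 stroke→R1  (J2: bond 3 brought effort, rest push out)
β2 stroke→I1  (J1 effort already set via bond 0)

#0 stroke→J1
#1 stroke→R1
#2 stroke→I1
#3 stroke→J2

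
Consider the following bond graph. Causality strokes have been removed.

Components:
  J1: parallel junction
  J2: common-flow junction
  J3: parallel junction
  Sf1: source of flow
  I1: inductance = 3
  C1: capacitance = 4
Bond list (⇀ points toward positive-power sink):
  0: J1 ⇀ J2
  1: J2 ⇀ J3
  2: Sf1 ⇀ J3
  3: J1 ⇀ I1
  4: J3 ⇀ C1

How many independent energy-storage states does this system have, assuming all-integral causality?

b2 →Sf1  (source Sf1 imposes f)
b3 →I1  (I1: I, integral causality)
b0 →J1  (closing 0-jn rule on J1)
b1 →J2  (J2: bond 0 brought flow, rest push out)
b4 →J3  (J3: last free bond brings effort in)

2  (C1, I1 all integral)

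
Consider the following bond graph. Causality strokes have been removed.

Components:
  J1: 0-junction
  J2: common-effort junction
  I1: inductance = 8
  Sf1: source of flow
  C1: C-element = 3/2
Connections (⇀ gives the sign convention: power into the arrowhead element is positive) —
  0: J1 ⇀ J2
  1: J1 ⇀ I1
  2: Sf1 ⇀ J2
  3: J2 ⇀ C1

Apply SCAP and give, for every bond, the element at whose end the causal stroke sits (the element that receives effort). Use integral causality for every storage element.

#2 stroke at Sf1  (source Sf1 imposes f)
#1 stroke at I1  (I1 outputs flow p/I1)
#0 stroke at J1  (J1: last free bond brings effort in)
#3 stroke at J2  (only one effort-in slot at J2)

bond 0 stroke at J1
bond 1 stroke at I1
bond 2 stroke at Sf1
bond 3 stroke at J2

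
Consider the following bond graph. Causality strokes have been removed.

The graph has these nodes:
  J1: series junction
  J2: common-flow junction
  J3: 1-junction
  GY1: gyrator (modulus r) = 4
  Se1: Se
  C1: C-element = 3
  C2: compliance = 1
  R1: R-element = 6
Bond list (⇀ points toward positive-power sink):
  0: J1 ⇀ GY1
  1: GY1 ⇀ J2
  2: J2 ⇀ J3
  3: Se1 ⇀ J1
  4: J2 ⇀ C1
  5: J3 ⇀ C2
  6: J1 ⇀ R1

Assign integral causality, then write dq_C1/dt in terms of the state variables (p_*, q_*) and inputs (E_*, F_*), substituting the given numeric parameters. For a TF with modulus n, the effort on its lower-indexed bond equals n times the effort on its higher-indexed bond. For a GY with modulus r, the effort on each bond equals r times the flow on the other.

β3 |J1  (source Se1 imposes e)
β4 |J2  (C1: C, integral causality)
β5 |J3  (C2: C, integral causality)
β2 |J2  (closing 1-jn rule on J3)
β1 |GY1  (closing 1-jn rule on J2)
β0 |GY1  (GY1 both-in/both-out from 1)
β6 |J1  (J1: bond 0 brought flow, rest push out)

dq_C1/dt = E_Se1/4 - q_C1/8 - 3*q_C2/8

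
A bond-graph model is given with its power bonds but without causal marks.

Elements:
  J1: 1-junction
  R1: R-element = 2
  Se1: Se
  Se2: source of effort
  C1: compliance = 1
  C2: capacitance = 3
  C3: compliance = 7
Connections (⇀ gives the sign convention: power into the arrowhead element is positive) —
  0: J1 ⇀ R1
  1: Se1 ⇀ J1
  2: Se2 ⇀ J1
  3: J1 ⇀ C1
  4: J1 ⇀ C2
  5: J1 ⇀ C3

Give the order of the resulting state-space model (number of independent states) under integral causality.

β1 stroke at J1  (Se1 fixes effort; stroke away)
β2 stroke at J1  (source Se2 imposes e)
β3 stroke at J1  (C1: C, integral causality)
β4 stroke at J1  (C2: C, integral causality)
β5 stroke at J1  (prefer integral on C3)
β0 stroke at R1  (closing 1-jn rule on J1)

3  (C1, C2, C3 all integral)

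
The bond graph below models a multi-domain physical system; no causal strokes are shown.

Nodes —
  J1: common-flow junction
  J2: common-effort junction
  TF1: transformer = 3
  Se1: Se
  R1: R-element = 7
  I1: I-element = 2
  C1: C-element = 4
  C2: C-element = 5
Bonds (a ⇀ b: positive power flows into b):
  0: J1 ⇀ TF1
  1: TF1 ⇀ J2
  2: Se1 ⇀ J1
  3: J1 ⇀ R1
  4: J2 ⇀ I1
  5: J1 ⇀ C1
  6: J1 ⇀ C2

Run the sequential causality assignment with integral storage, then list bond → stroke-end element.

β2 |J1  (Se1 (Se) sets effort on bond)
β4 |I1  (prefer integral on I1)
β1 |J2  (only one effort-in slot at J2)
β0 |TF1  (TF TF1: opposite of bond 1)
β3 |J1  (common-f at J1 fixed by 0)
β5 |J1  (J1: bond 0 brought flow, rest push out)
β6 |J1  (common-f at J1 fixed by 0)

β0 →TF1
β1 →J2
β2 →J1
β3 →J1
β4 →I1
β5 →J1
β6 →J1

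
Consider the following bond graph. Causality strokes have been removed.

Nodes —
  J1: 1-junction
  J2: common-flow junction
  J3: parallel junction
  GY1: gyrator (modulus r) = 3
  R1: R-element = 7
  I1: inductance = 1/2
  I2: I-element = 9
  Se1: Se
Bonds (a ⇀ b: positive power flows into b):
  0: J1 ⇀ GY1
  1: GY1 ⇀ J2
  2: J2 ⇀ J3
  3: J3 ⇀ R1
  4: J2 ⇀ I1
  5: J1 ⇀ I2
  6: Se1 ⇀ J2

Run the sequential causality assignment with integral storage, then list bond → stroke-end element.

β0 →J1
β1 →J2
β2 →J2
β3 →J3
β4 →I1
β5 →I2
β6 →J2

#6 →J2  (Se1: effort source, stroke at far end)
#4 →I1  (I1 outputs flow p/I1)
#1 →J2  (J2 flow already set via bond 4)
#2 →J2  (1-jn J2 has f-setter on 4)
#3 →J3  (J3 needs exactly one e-in)
#0 →J1  (through GY1, causality inverts; strokes same side of GY1)
#5 →I2  (only one flow-in slot at J1)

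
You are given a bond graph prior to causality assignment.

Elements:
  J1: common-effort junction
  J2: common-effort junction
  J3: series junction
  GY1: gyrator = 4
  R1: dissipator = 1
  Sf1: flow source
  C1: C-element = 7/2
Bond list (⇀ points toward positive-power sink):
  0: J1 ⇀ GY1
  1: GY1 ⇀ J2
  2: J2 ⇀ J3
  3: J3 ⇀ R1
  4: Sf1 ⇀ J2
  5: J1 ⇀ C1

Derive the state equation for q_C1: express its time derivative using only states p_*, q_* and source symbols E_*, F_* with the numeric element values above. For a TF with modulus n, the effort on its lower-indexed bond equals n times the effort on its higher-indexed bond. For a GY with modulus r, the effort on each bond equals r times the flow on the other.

dq_C1/dt = -F_Sf1/4 - q_C1/56

bond 4 stroke→Sf1  (Sf1 (Sf) sets flow on bond)
bond 5 stroke→J1  (C1 outputs effort q/C1)
bond 0 stroke→GY1  (J1 effort already set via bond 5)
bond 1 stroke→GY1  (through GY1, causality inverts; strokes same side of GY1)
bond 2 stroke→J2  (closing 0-jn rule on J2)
bond 3 stroke→J3  (J3: bond 2 brought flow, rest push out)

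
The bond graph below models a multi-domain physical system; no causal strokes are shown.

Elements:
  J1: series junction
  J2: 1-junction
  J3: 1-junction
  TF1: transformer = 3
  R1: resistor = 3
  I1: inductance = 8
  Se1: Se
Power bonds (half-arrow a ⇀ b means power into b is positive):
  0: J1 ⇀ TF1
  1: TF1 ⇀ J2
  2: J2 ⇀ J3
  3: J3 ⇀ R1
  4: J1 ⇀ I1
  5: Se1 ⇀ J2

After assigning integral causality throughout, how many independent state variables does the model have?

1  (I1 all integral)

bond 5 →J2  (source Se1 imposes e)
bond 4 →I1  (prefer integral on I1)
bond 0 →J1  (J1: bond 4 brought flow, rest push out)
bond 1 →TF1  (TF TF1: opposite of bond 0)
bond 2 →J2  (J2: bond 1 brought flow, rest push out)
bond 3 →J3  (1-jn J3 has f-setter on 2)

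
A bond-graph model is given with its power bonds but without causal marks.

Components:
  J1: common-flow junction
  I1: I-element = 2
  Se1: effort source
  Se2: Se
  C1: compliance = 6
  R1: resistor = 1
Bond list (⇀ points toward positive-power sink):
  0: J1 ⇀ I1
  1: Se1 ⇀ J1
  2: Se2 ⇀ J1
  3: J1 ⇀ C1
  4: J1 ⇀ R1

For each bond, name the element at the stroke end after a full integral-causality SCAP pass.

β1 |J1  (Se1: effort source, stroke at far end)
β2 |J1  (Se2 (Se) sets effort on bond)
β0 |I1  (prefer integral on I1)
β3 |J1  (J1 flow already set via bond 0)
β4 |J1  (J1: bond 0 brought flow, rest push out)

β0 stroke at I1
β1 stroke at J1
β2 stroke at J1
β3 stroke at J1
β4 stroke at J1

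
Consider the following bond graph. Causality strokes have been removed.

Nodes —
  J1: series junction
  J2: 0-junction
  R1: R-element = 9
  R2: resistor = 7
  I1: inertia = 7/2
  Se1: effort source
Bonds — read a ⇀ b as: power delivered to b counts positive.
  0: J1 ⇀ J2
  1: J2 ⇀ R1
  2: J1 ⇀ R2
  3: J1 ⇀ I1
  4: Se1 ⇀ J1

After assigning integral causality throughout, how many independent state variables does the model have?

1  (I1 all integral)

β4 |J1  (Se1 fixes effort; stroke away)
β3 |I1  (I1 outputs flow p/I1)
β0 |J1  (1-jn J1 has f-setter on 3)
β2 |J1  (J1: bond 3 brought flow, rest push out)
β1 |J2  (J2: last free bond brings effort in)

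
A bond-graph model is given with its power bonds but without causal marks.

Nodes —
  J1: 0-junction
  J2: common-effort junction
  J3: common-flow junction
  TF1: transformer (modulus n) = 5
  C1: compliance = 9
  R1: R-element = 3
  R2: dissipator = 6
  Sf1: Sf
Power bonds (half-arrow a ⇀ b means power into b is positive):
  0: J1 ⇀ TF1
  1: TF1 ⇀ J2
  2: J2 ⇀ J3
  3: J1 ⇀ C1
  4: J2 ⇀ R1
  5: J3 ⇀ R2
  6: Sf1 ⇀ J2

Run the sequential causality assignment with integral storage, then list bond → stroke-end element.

β0 stroke at TF1
β1 stroke at J2
β2 stroke at J3
β3 stroke at J1
β4 stroke at R1
β5 stroke at R2
β6 stroke at Sf1

bond 6 →Sf1  (Sf1: flow source, stroke at near end)
bond 3 →J1  (C1: C, integral causality)
bond 0 →TF1  (J1: bond 3 brought effort, rest push out)
bond 1 →J2  (TF1: transformer flips bond 0)
bond 2 →J3  (J2: bond 1 brought effort, rest push out)
bond 4 →R1  (common-e at J2 fixed by 1)
bond 5 →R2  (closing 1-jn rule on J3)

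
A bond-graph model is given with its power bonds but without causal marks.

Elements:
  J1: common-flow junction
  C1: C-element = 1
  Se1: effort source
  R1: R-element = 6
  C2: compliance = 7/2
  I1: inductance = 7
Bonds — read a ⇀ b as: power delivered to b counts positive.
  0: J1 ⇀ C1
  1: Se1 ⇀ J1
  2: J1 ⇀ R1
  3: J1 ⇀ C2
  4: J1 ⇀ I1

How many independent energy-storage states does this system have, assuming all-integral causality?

3  (C1, C2, I1 all integral)

b1 stroke at J1  (Se1 fixes effort; stroke away)
b0 stroke at J1  (C1: C, integral causality)
b3 stroke at J1  (C2: C, integral causality)
b4 stroke at I1  (prefer integral on I1)
b2 stroke at J1  (common-f at J1 fixed by 4)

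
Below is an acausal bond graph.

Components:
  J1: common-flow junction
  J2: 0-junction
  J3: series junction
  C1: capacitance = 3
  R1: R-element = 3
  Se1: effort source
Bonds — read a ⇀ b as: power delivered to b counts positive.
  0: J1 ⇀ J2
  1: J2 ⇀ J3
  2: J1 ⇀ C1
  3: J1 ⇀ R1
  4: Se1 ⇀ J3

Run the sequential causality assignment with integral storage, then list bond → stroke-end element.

#4 stroke→J3  (Se1: effort source, stroke at far end)
#1 stroke→J2  (J3 needs exactly one f-in)
#0 stroke→J1  (0-jn J2 has e-setter on 1)
#2 stroke→J1  (C1 outputs effort q/C1)
#3 stroke→R1  (only one flow-in slot at J1)

bond 0 |J1
bond 1 |J2
bond 2 |J1
bond 3 |R1
bond 4 |J3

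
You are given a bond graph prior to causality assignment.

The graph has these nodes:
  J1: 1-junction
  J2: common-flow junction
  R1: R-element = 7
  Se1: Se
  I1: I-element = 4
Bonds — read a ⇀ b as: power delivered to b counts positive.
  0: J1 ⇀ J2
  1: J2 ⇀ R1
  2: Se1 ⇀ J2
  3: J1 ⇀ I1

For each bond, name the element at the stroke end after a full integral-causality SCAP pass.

#2 stroke→J2  (Se1: effort source, stroke at far end)
#3 stroke→I1  (I1 integral (f out))
#0 stroke→J1  (J1 flow already set via bond 3)
#1 stroke→J2  (J2: bond 0 brought flow, rest push out)

b0 stroke at J1
b1 stroke at J2
b2 stroke at J2
b3 stroke at I1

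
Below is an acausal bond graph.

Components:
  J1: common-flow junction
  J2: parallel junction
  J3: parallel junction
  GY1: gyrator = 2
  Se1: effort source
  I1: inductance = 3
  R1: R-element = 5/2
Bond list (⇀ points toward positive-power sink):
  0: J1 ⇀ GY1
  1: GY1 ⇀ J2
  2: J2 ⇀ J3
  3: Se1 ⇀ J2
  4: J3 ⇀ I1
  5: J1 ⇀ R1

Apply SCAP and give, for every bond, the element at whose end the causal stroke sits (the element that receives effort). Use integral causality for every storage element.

b3 stroke→J2  (source Se1 imposes e)
b1 stroke→GY1  (J2 effort already set via bond 3)
b2 stroke→J3  (common-e at J2 fixed by 3)
b4 stroke→I1  (0-jn J3 has e-setter on 2)
b0 stroke→GY1  (through GY1, causality inverts; strokes same side of GY1)
b5 stroke→J1  (common-f at J1 fixed by 0)

bond 0 →GY1
bond 1 →GY1
bond 2 →J3
bond 3 →J2
bond 4 →I1
bond 5 →J1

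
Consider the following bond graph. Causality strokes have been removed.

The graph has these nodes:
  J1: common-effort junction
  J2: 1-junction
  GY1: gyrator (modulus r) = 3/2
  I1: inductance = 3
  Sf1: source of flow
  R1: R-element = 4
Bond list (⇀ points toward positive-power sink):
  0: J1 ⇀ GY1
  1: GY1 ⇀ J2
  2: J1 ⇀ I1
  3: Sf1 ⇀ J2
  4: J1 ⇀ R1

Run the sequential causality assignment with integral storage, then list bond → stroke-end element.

β0 →J1
β1 →J2
β2 →I1
β3 →Sf1
β4 →R1

b3 →Sf1  (source Sf1 imposes f)
b1 →J2  (J2: bond 3 brought flow, rest push out)
b0 →J1  (GY GY1: same side as bond 1)
b2 →I1  (J1 effort already set via bond 0)
b4 →R1  (0-jn J1 has e-setter on 0)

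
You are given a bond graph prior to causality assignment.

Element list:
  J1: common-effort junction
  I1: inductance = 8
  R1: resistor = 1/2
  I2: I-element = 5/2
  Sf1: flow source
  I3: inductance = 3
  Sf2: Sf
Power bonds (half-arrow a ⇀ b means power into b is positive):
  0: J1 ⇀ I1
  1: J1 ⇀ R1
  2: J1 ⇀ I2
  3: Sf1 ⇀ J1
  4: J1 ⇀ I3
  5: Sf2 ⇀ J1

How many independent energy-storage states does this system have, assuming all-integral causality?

3  (I1, I2, I3 all integral)

b3 →Sf1  (source Sf1 imposes f)
b5 →Sf2  (Sf2 fixes flow; stroke at Sf2)
b0 →I1  (I1: I, integral causality)
b2 →I2  (I2 outputs flow p/I2)
b4 →I3  (I3 integral (f out))
b1 →J1  (J1 needs exactly one e-in)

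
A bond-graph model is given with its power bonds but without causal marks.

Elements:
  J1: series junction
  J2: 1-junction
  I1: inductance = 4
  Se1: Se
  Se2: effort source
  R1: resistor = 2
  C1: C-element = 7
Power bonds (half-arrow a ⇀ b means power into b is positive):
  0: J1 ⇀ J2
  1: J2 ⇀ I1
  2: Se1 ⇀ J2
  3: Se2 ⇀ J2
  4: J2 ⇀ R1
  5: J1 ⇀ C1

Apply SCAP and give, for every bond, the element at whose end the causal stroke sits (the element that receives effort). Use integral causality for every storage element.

b2 →J2  (Se1 fixes effort; stroke away)
b3 →J2  (Se2 (Se) sets effort on bond)
b1 →I1  (I1: I, integral causality)
b0 →J2  (J2: bond 1 brought flow, rest push out)
b4 →J2  (1-jn J2 has f-setter on 1)
b5 →J1  (J1: bond 0 brought flow, rest push out)

b0 |J2
b1 |I1
b2 |J2
b3 |J2
b4 |J2
b5 |J1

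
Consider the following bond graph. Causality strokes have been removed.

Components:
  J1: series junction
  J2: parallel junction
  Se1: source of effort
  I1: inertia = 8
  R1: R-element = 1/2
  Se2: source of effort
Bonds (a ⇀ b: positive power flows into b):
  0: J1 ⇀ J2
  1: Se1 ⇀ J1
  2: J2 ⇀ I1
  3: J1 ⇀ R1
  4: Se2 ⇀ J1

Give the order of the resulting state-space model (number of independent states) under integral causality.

1  (I1 all integral)

b1 →J1  (Se1 (Se) sets effort on bond)
b4 →J1  (source Se2 imposes e)
b2 →I1  (prefer integral on I1)
b0 →J2  (J2: last free bond brings effort in)
b3 →J1  (common-f at J1 fixed by 0)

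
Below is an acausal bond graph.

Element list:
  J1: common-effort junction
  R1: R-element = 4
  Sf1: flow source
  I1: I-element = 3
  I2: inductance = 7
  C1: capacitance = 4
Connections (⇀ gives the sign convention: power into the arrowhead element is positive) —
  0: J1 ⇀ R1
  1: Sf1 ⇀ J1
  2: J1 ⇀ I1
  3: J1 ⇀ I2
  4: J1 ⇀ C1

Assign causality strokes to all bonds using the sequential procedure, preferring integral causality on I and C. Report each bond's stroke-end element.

b0 stroke at R1
b1 stroke at Sf1
b2 stroke at I1
b3 stroke at I2
b4 stroke at J1

β1 →Sf1  (Sf1 fixes flow; stroke at Sf1)
β2 →I1  (I1 outputs flow p/I1)
β3 →I2  (I2: I, integral causality)
β4 →J1  (C1 integral (e out))
β0 →R1  (common-e at J1 fixed by 4)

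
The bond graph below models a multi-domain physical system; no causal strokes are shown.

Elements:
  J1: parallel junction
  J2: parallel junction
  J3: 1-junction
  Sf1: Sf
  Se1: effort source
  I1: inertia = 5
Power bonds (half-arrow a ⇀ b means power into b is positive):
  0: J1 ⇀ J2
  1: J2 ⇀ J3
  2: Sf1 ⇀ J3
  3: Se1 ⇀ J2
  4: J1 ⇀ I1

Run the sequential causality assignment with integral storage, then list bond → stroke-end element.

b2 stroke at Sf1  (Sf1 fixes flow; stroke at Sf1)
b3 stroke at J2  (Se1 (Se) sets effort on bond)
b0 stroke at J1  (0-jn J2 has e-setter on 3)
b1 stroke at J3  (J2 effort already set via bond 3)
b4 stroke at I1  (J1 effort already set via bond 0)

bond 0 →J1
bond 1 →J3
bond 2 →Sf1
bond 3 →J2
bond 4 →I1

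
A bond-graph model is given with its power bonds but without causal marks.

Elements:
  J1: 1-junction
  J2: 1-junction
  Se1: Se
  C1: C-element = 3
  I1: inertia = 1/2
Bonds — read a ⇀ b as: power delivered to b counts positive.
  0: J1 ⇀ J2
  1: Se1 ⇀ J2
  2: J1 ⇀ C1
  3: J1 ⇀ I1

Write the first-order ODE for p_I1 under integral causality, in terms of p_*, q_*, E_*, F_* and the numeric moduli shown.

b1 stroke at J2  (Se1 (Se) sets effort on bond)
b0 stroke at J1  (J2 needs exactly one f-in)
b2 stroke at J1  (C1 outputs effort q/C1)
b3 stroke at I1  (only one flow-in slot at J1)

dp_I1/dt = E_Se1 - q_C1/3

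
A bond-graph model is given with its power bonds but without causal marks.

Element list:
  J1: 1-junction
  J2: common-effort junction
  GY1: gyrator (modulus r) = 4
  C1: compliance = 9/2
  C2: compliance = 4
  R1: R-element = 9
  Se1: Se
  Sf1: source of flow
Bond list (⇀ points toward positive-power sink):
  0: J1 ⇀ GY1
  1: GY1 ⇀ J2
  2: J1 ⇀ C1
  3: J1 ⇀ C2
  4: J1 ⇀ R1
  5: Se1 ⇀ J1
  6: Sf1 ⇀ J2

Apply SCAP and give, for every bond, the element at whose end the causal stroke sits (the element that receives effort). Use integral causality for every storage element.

b0 |J1
b1 |J2
b2 |J1
b3 |J1
b4 |R1
b5 |J1
b6 |Sf1

β5 →J1  (Se1: effort source, stroke at far end)
β6 →Sf1  (Sf1 fixes flow; stroke at Sf1)
β1 →J2  (J2: last free bond brings effort in)
β0 →J1  (GY1 both-in/both-out from 1)
β2 →J1  (C1 outputs effort q/C1)
β3 →J1  (prefer integral on C2)
β4 →R1  (closing 1-jn rule on J1)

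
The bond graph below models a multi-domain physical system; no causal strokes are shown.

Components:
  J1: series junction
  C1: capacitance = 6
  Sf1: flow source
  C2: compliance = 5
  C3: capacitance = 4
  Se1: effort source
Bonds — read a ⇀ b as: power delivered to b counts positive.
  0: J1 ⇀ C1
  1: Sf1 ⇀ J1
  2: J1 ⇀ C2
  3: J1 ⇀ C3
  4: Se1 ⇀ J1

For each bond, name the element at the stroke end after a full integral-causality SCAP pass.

β1 stroke→Sf1  (source Sf1 imposes f)
β4 stroke→J1  (Se1 (Se) sets effort on bond)
β0 stroke→J1  (common-f at J1 fixed by 1)
β2 stroke→J1  (common-f at J1 fixed by 1)
β3 stroke→J1  (J1: bond 1 brought flow, rest push out)

bond 0 stroke at J1
bond 1 stroke at Sf1
bond 2 stroke at J1
bond 3 stroke at J1
bond 4 stroke at J1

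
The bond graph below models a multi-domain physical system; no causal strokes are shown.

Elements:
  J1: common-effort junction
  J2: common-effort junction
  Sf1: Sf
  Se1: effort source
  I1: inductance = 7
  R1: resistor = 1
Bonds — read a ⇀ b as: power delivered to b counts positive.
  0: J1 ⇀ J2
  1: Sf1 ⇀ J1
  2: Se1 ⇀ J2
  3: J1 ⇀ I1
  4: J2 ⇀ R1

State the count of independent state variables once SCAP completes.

1  (I1 all integral)

#1 stroke at Sf1  (Sf1 fixes flow; stroke at Sf1)
#2 stroke at J2  (Se1 fixes effort; stroke away)
#0 stroke at J1  (J2 effort already set via bond 2)
#4 stroke at R1  (J2 effort already set via bond 2)
#3 stroke at I1  (J1 effort already set via bond 0)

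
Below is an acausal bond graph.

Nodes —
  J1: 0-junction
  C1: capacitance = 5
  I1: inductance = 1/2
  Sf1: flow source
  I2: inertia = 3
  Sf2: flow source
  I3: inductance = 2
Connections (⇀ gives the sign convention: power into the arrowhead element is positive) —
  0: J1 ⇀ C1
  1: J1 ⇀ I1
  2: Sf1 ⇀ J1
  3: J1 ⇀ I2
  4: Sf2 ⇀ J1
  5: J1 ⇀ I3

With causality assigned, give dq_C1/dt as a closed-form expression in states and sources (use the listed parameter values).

β2 stroke at Sf1  (Sf1 (Sf) sets flow on bond)
β4 stroke at Sf2  (Sf2 (Sf) sets flow on bond)
β0 stroke at J1  (C1: C, integral causality)
β1 stroke at I1  (J1: bond 0 brought effort, rest push out)
β3 stroke at I2  (J1: bond 0 brought effort, rest push out)
β5 stroke at I3  (0-jn J1 has e-setter on 0)

dq_C1/dt = F_Sf1 + F_Sf2 - 2*p_I1 - p_I2/3 - p_I3/2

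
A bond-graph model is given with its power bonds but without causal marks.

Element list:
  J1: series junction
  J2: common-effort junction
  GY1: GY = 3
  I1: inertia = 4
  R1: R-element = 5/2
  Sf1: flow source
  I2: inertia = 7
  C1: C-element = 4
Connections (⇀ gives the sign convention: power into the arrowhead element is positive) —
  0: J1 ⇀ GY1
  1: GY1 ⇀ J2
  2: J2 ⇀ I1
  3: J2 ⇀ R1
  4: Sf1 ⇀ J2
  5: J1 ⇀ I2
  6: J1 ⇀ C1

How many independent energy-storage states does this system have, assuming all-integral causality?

β4 |Sf1  (source Sf1 imposes f)
β2 |I1  (prefer integral on I1)
β5 |I2  (I2 outputs flow p/I2)
β0 |J1  (J1 flow already set via bond 5)
β6 |J1  (1-jn J1 has f-setter on 5)
β1 |J2  (GY GY1: same side as bond 0)
β3 |R1  (J2: bond 1 brought effort, rest push out)

3  (C1, I1, I2 all integral)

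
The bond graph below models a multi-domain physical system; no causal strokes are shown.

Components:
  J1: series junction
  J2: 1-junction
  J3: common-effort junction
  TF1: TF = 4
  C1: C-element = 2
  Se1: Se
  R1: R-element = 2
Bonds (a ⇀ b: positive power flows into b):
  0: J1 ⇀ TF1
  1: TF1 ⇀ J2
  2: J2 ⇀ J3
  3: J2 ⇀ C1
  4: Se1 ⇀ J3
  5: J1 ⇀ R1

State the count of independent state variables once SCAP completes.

β4 |J3  (Se1: effort source, stroke at far end)
β2 |J2  (common-e at J3 fixed by 4)
β3 |J2  (C1 integral (e out))
β1 |TF1  (J2: last free bond brings flow in)
β0 |J1  (through TF1, causality passes straight; one stroke at TF1)
β5 |R1  (J1: last free bond brings flow in)

1  (C1 all integral)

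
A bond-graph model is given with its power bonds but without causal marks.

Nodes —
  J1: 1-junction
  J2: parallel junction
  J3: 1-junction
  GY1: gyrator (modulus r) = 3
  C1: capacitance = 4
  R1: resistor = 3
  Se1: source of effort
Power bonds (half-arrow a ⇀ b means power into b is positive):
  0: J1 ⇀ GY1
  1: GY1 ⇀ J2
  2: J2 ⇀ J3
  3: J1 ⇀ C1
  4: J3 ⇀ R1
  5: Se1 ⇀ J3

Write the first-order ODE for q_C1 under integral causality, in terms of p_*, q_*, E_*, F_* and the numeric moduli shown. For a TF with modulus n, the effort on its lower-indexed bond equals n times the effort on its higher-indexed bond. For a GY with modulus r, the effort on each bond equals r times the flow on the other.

dq_C1/dt = -E_Se1/3 - q_C1/12

#5 |J3  (Se1: effort source, stroke at far end)
#3 |J1  (C1: C, integral causality)
#0 |GY1  (J1 needs exactly one f-in)
#1 |GY1  (GY1: gyrator matches bond 0)
#2 |J2  (only one effort-in slot at J2)
#4 |J3  (J3: bond 2 brought flow, rest push out)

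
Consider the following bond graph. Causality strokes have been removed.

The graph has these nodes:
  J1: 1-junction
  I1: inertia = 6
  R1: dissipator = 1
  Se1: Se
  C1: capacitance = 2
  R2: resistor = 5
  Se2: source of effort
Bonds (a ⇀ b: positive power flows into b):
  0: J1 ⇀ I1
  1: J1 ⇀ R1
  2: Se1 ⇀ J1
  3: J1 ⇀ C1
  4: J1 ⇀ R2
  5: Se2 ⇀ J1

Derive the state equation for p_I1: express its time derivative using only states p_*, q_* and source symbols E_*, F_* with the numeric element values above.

bond 2 |J1  (Se1 (Se) sets effort on bond)
bond 5 |J1  (Se2 fixes effort; stroke away)
bond 0 |I1  (prefer integral on I1)
bond 1 |J1  (J1 flow already set via bond 0)
bond 3 |J1  (common-f at J1 fixed by 0)
bond 4 |J1  (common-f at J1 fixed by 0)

dp_I1/dt = E_Se1 + E_Se2 - p_I1 - q_C1/2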